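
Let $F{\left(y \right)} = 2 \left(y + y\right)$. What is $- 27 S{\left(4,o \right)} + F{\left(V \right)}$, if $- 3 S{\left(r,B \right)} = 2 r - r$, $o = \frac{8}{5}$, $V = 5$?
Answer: $56$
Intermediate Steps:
$o = \frac{8}{5}$ ($o = 8 \cdot \frac{1}{5} = \frac{8}{5} \approx 1.6$)
$F{\left(y \right)} = 4 y$ ($F{\left(y \right)} = 2 \cdot 2 y = 4 y$)
$S{\left(r,B \right)} = - \frac{r}{3}$ ($S{\left(r,B \right)} = - \frac{2 r - r}{3} = - \frac{r}{3}$)
$- 27 S{\left(4,o \right)} + F{\left(V \right)} = - 27 \left(\left(- \frac{1}{3}\right) 4\right) + 4 \cdot 5 = \left(-27\right) \left(- \frac{4}{3}\right) + 20 = 36 + 20 = 56$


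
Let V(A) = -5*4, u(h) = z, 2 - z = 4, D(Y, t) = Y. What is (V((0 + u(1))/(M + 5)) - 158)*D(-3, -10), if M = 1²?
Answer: 534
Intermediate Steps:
M = 1
z = -2 (z = 2 - 1*4 = 2 - 4 = -2)
u(h) = -2
V(A) = -20
(V((0 + u(1))/(M + 5)) - 158)*D(-3, -10) = (-20 - 158)*(-3) = -178*(-3) = 534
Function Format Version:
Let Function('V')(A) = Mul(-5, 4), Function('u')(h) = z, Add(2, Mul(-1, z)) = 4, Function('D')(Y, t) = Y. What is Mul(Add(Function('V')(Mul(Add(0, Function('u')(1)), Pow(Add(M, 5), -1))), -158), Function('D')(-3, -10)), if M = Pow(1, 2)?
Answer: 534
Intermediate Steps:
M = 1
z = -2 (z = Add(2, Mul(-1, 4)) = Add(2, -4) = -2)
Function('u')(h) = -2
Function('V')(A) = -20
Mul(Add(Function('V')(Mul(Add(0, Function('u')(1)), Pow(Add(M, 5), -1))), -158), Function('D')(-3, -10)) = Mul(Add(-20, -158), -3) = Mul(-178, -3) = 534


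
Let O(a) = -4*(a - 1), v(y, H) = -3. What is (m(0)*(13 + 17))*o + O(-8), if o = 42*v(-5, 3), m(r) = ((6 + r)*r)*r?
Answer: 36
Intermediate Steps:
m(r) = r²*(6 + r) (m(r) = (r*(6 + r))*r = r²*(6 + r))
O(a) = 4 - 4*a (O(a) = -4*(-1 + a) = 4 - 4*a)
o = -126 (o = 42*(-3) = -126)
(m(0)*(13 + 17))*o + O(-8) = ((0²*(6 + 0))*(13 + 17))*(-126) + (4 - 4*(-8)) = ((0*6)*30)*(-126) + (4 + 32) = (0*30)*(-126) + 36 = 0*(-126) + 36 = 0 + 36 = 36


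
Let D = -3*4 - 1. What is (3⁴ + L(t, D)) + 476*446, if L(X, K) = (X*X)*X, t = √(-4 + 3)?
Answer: 212377 - I ≈ 2.1238e+5 - 1.0*I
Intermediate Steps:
t = I (t = √(-1) = I ≈ 1.0*I)
D = -13 (D = -12 - 1 = -13)
L(X, K) = X³ (L(X, K) = X²*X = X³)
(3⁴ + L(t, D)) + 476*446 = (3⁴ + I³) + 476*446 = (81 - I) + 212296 = 212377 - I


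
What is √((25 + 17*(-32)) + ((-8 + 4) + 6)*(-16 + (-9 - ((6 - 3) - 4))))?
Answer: 9*I*√7 ≈ 23.812*I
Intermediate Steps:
√((25 + 17*(-32)) + ((-8 + 4) + 6)*(-16 + (-9 - ((6 - 3) - 4)))) = √((25 - 544) + (-4 + 6)*(-16 + (-9 - (3 - 4)))) = √(-519 + 2*(-16 + (-9 - 1*(-1)))) = √(-519 + 2*(-16 + (-9 + 1))) = √(-519 + 2*(-16 - 8)) = √(-519 + 2*(-24)) = √(-519 - 48) = √(-567) = 9*I*√7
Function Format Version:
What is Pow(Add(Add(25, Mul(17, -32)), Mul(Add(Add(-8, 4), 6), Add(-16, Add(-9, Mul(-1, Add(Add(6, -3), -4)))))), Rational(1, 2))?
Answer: Mul(9, I, Pow(7, Rational(1, 2))) ≈ Mul(23.812, I)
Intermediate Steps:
Pow(Add(Add(25, Mul(17, -32)), Mul(Add(Add(-8, 4), 6), Add(-16, Add(-9, Mul(-1, Add(Add(6, -3), -4)))))), Rational(1, 2)) = Pow(Add(Add(25, -544), Mul(Add(-4, 6), Add(-16, Add(-9, Mul(-1, Add(3, -4)))))), Rational(1, 2)) = Pow(Add(-519, Mul(2, Add(-16, Add(-9, Mul(-1, -1))))), Rational(1, 2)) = Pow(Add(-519, Mul(2, Add(-16, Add(-9, 1)))), Rational(1, 2)) = Pow(Add(-519, Mul(2, Add(-16, -8))), Rational(1, 2)) = Pow(Add(-519, Mul(2, -24)), Rational(1, 2)) = Pow(Add(-519, -48), Rational(1, 2)) = Pow(-567, Rational(1, 2)) = Mul(9, I, Pow(7, Rational(1, 2)))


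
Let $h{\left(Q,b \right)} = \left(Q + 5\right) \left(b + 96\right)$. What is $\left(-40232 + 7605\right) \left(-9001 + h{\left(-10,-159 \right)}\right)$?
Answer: $283398122$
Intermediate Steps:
$h{\left(Q,b \right)} = \left(5 + Q\right) \left(96 + b\right)$
$\left(-40232 + 7605\right) \left(-9001 + h{\left(-10,-159 \right)}\right) = \left(-40232 + 7605\right) \left(-9001 + \left(480 + 5 \left(-159\right) + 96 \left(-10\right) - -1590\right)\right) = - 32627 \left(-9001 + \left(480 - 795 - 960 + 1590\right)\right) = - 32627 \left(-9001 + 315\right) = \left(-32627\right) \left(-8686\right) = 283398122$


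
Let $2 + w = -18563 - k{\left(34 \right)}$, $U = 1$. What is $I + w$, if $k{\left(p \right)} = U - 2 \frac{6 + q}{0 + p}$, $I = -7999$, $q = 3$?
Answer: $- \frac{451596}{17} \approx -26564.0$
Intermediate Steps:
$k{\left(p \right)} = 1 - \frac{18}{p}$ ($k{\left(p \right)} = 1 - 2 \frac{6 + 3}{0 + p} = 1 - 2 \frac{9}{p} = 1 - \frac{18}{p}$)
$w = - \frac{315613}{17}$ ($w = -2 - \left(18563 + \frac{-18 + 34}{34}\right) = -2 - \left(18563 + \frac{1}{34} \cdot 16\right) = -2 - \frac{315579}{17} = - \frac{315613}{17} \approx -18565.0$)
$I + w = -7999 - \frac{315613}{17} = - \frac{451596}{17}$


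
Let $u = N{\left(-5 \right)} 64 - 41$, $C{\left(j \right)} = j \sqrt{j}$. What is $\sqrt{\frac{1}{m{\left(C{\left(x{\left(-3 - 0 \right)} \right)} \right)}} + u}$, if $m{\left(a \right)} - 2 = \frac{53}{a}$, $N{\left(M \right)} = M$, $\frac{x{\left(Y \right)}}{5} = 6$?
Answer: $\frac{\sqrt{-648900 - 19133 \sqrt{30}}}{\sqrt{1800 + 53 \sqrt{30}}} \approx 18.989 i$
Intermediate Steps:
$x{\left(Y \right)} = 30$ ($x{\left(Y \right)} = 5 \cdot 6 = 30$)
$C{\left(j \right)} = j^{\frac{3}{2}}$
$m{\left(a \right)} = 2 + \frac{53}{a}$
$u = -361$ ($u = \left(-5\right) 64 - 41 = -320 - 41 = -361$)
$\sqrt{\frac{1}{m{\left(C{\left(x{\left(-3 - 0 \right)} \right)} \right)}} + u} = \sqrt{\frac{1}{2 + \frac{53}{30^{\frac{3}{2}}}} - 361} = \sqrt{\frac{1}{2 + \frac{53}{30 \sqrt{30}}} - 361} = \sqrt{\frac{1}{2 + 53 \frac{\sqrt{30}}{900}} - 361} = \sqrt{\frac{1}{2 + \frac{53 \sqrt{30}}{900}} - 361} = \sqrt{-361 + \frac{1}{2 + \frac{53 \sqrt{30}}{900}}}$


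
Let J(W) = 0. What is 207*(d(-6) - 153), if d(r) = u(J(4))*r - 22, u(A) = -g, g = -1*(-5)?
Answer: -30015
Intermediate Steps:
g = 5
u(A) = -5 (u(A) = -1*5 = -5)
d(r) = -22 - 5*r (d(r) = -5*r - 22 = -22 - 5*r)
207*(d(-6) - 153) = 207*((-22 - 5*(-6)) - 153) = 207*((-22 + 30) - 153) = 207*(8 - 153) = 207*(-145) = -30015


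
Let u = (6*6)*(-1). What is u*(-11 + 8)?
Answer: 108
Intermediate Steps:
u = -36 (u = 36*(-1) = -36)
u*(-11 + 8) = -36*(-11 + 8) = -36*(-3) = 108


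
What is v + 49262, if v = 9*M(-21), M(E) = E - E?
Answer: 49262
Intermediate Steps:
M(E) = 0
v = 0 (v = 9*0 = 0)
v + 49262 = 0 + 49262 = 49262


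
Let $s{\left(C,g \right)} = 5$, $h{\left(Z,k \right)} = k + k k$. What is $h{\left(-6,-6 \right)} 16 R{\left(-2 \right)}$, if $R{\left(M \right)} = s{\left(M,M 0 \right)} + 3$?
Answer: $3840$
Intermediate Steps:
$h{\left(Z,k \right)} = k + k^{2}$
$R{\left(M \right)} = 8$ ($R{\left(M \right)} = 5 + 3 = 8$)
$h{\left(-6,-6 \right)} 16 R{\left(-2 \right)} = - 6 \left(1 - 6\right) 16 \cdot 8 = \left(-6\right) \left(-5\right) 16 \cdot 8 = 30 \cdot 16 \cdot 8 = 480 \cdot 8 = 3840$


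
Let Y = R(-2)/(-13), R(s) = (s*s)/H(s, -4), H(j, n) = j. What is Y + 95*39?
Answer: 48167/13 ≈ 3705.2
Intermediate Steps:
R(s) = s (R(s) = (s*s)/s = s²/s = s)
Y = 2/13 (Y = -2/(-13) = -2*(-1/13) = 2/13 ≈ 0.15385)
Y + 95*39 = 2/13 + 95*39 = 2/13 + 3705 = 48167/13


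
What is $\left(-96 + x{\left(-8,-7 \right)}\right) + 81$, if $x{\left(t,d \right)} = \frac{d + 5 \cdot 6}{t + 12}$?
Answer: $- \frac{37}{4} \approx -9.25$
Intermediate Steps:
$x{\left(t,d \right)} = \frac{30 + d}{12 + t}$ ($x{\left(t,d \right)} = \frac{d + 30}{12 + t} = \frac{30 + d}{12 + t}$)
$\left(-96 + x{\left(-8,-7 \right)}\right) + 81 = \left(-96 + \frac{30 - 7}{12 - 8}\right) + 81 = \left(-96 + \frac{1}{4} \cdot 23\right) + 81 = \left(-96 + \frac{23}{4}\right) + 81 = - \frac{361}{4} + 81 = - \frac{37}{4}$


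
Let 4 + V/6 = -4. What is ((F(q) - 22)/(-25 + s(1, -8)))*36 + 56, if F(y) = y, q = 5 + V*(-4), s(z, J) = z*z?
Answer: -413/2 ≈ -206.50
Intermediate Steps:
V = -48 (V = -24 + 6*(-4) = -24 - 24 = -48)
s(z, J) = z**2
q = 197 (q = 5 - 48*(-4) = 5 + 192 = 197)
((F(q) - 22)/(-25 + s(1, -8)))*36 + 56 = ((197 - 22)/(-25 + 1**2))*36 + 56 = (175/(-25 + 1))*36 + 56 = (175/(-24))*36 + 56 = (175*(-1/24))*36 + 56 = -175/24*36 + 56 = -525/2 + 56 = -413/2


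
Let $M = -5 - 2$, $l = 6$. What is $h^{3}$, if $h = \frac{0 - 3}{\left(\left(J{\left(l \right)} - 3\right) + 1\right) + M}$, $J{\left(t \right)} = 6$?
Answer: $1$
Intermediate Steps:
$M = -7$ ($M = -5 - 2 = -7$)
$h = 1$ ($h = \frac{0 - 3}{\left(\left(6 - 3\right) + 1\right) - 7} = - \frac{3}{\left(3 + 1\right) - 7} = - \frac{3}{4 - 7} = - \frac{3}{-3} = \left(-3\right) \left(- \frac{1}{3}\right) = 1$)
$h^{3} = 1^{3} = 1$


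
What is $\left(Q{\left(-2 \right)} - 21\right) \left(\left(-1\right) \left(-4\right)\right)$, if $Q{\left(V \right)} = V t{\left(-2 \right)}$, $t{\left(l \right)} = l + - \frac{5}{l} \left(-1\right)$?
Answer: $-48$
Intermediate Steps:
$t{\left(l \right)} = l + \frac{5}{l}$
$Q{\left(V \right)} = - \frac{9 V}{2}$ ($Q{\left(V \right)} = V \left(-2 + \frac{5}{-2}\right) = V \left(-2 + 5 \left(- \frac{1}{2}\right)\right) = V \left(-2 - \frac{5}{2}\right) = V \left(- \frac{9}{2}\right) = - \frac{9 V}{2}$)
$\left(Q{\left(-2 \right)} - 21\right) \left(\left(-1\right) \left(-4\right)\right) = \left(\left(- \frac{9}{2}\right) \left(-2\right) - 21\right) \left(\left(-1\right) \left(-4\right)\right) = \left(9 - 21\right) 4 = \left(-12\right) 4 = -48$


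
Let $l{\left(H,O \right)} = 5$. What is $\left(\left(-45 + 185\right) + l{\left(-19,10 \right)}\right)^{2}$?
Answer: $21025$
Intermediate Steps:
$\left(\left(-45 + 185\right) + l{\left(-19,10 \right)}\right)^{2} = \left(\left(-45 + 185\right) + 5\right)^{2} = \left(140 + 5\right)^{2} = 145^{2} = 21025$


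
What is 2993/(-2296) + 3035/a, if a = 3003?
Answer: -7037/24024 ≈ -0.29292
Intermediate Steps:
2993/(-2296) + 3035/a = 2993/(-2296) + 3035/3003 = 2993*(-1/2296) + 3035*(1/3003) = -73/56 + 3035/3003 = -7037/24024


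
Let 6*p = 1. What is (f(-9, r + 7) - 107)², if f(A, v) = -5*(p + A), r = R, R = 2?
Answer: 142129/36 ≈ 3948.0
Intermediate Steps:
p = ⅙ (p = (⅙)*1 = ⅙ ≈ 0.16667)
r = 2
f(A, v) = -⅚ - 5*A (f(A, v) = -5*(⅙ + A) = -⅚ - 5*A)
(f(-9, r + 7) - 107)² = ((-⅚ - 5*(-9)) - 107)² = ((-⅚ + 45) - 107)² = (265/6 - 107)² = (-377/6)² = 142129/36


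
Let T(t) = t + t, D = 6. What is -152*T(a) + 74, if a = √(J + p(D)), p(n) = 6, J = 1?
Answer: 74 - 304*√7 ≈ -730.31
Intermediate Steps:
a = √7 (a = √(1 + 6) = √7 ≈ 2.6458)
T(t) = 2*t
-152*T(a) + 74 = -304*√7 + 74 = 74 - 304*√7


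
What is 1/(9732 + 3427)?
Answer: 1/13159 ≈ 7.5994e-5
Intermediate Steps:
1/(9732 + 3427) = 1/13159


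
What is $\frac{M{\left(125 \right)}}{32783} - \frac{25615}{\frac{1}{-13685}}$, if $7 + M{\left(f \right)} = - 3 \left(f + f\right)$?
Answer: $\frac{11491794617568}{32783} \approx 3.5054 \cdot 10^{8}$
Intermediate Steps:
$M{\left(f \right)} = -7 - 6 f$ ($M{\left(f \right)} = -7 - 3 \left(f + f\right) = -7 - 3 \cdot 2 f = -7 - 6 f$)
$\frac{M{\left(125 \right)}}{32783} - \frac{25615}{\frac{1}{-13685}} = \frac{-7 - 750}{32783} - \frac{25615}{\frac{1}{-13685}} = \left(-7 - 750\right) \frac{1}{32783} - \frac{25615}{- \frac{1}{13685}} = \left(-757\right) \frac{1}{32783} - -350541275 = - \frac{757}{32783} + 350541275 = \frac{11491794617568}{32783}$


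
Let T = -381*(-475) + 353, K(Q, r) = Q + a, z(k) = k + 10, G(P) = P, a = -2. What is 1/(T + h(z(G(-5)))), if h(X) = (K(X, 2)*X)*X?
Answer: 1/181403 ≈ 5.5126e-6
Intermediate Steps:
z(k) = 10 + k
K(Q, r) = -2 + Q (K(Q, r) = Q - 2 = -2 + Q)
T = 181328 (T = 180975 + 353 = 181328)
h(X) = X²*(-2 + X) (h(X) = ((-2 + X)*X)*X = (X*(-2 + X))*X = X²*(-2 + X))
1/(T + h(z(G(-5)))) = 1/(181328 + (10 - 5)²*(-2 + (10 - 5))) = 1/(181328 + 5²*(-2 + 5)) = 1/(181328 + 25*3) = 1/(181328 + 75) = 1/181403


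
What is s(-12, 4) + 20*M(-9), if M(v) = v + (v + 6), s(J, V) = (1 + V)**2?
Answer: -215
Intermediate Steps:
M(v) = 6 + 2*v (M(v) = v + (6 + v) = 6 + 2*v)
s(-12, 4) + 20*M(-9) = (1 + 4)**2 + 20*(6 + 2*(-9)) = 5**2 + 20*(6 - 18) = 25 + 20*(-12) = 25 - 240 = -215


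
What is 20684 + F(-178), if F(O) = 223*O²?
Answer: 7086216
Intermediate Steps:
20684 + F(-178) = 20684 + 223*(-178)² = 20684 + 223*31684 = 20684 + 7065532 = 7086216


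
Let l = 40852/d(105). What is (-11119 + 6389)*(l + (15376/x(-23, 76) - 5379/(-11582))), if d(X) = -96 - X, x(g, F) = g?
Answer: 110333363494255/26771793 ≈ 4.1213e+6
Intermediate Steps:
l = -40852/201 (l = 40852/(-96 - 1*105) = 40852/(-96 - 105) = 40852/(-201) = 40852*(-1/201) = -40852/201 ≈ -203.24)
(-11119 + 6389)*(l + (15376/x(-23, 76) - 5379/(-11582))) = (-11119 + 6389)*(-40852/201 + (15376/(-23) - 5379/(-11582))) = -4730*(-40852/201 + (15376*(-1/23) - 5379*(-1/11582))) = -4730*(-40852/201 + (-15376/23 + 5379/11582)) = -4730*(-40852/201 - 177961115/266386) = -4730*(-46652584987/53543586) = 110333363494255/26771793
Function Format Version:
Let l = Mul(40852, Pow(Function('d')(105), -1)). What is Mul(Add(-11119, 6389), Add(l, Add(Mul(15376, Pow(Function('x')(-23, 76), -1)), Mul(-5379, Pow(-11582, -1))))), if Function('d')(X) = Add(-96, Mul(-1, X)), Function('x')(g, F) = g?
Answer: Rational(110333363494255, 26771793) ≈ 4.1213e+6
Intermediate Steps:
l = Rational(-40852, 201) (l = Mul(40852, Pow(Add(-96, Mul(-1, 105)), -1)) = Mul(40852, Pow(Add(-96, -105), -1)) = Mul(40852, Pow(-201, -1)) = Mul(40852, Rational(-1, 201)) = Rational(-40852, 201) ≈ -203.24)
Mul(Add(-11119, 6389), Add(l, Add(Mul(15376, Pow(Function('x')(-23, 76), -1)), Mul(-5379, Pow(-11582, -1))))) = Mul(Add(-11119, 6389), Add(Rational(-40852, 201), Add(Mul(15376, Pow(-23, -1)), Mul(-5379, Pow(-11582, -1))))) = Mul(-4730, Add(Rational(-40852, 201), Add(Mul(15376, Rational(-1, 23)), Mul(-5379, Rational(-1, 11582))))) = Mul(-4730, Add(Rational(-40852, 201), Add(Rational(-15376, 23), Rational(5379, 11582)))) = Mul(-4730, Add(Rational(-40852, 201), Rational(-177961115, 266386))) = Mul(-4730, Rational(-46652584987, 53543586)) = Rational(110333363494255, 26771793)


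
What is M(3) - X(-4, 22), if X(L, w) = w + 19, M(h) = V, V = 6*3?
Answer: -23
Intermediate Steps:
V = 18
M(h) = 18
X(L, w) = 19 + w
M(3) - X(-4, 22) = 18 - (19 + 22) = 18 - 1*41 = 18 - 41 = -23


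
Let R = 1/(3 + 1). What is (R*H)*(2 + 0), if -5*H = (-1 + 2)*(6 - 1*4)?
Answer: -⅕ ≈ -0.20000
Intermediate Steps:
R = ¼ (R = 1/4 = ¼ ≈ 0.25000)
H = -⅖ (H = -(-1 + 2)*(6 - 1*4)/5 = -(6 - 4)/5 = -2/5 = -⅕*2 = -⅖ ≈ -0.40000)
(R*H)*(2 + 0) = ((¼)*(-⅖))*(2 + 0) = -⅒*2 = -⅕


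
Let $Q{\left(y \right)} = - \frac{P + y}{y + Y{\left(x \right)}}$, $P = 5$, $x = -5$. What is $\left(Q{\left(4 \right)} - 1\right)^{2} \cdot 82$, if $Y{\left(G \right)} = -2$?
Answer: $\frac{4961}{2} \approx 2480.5$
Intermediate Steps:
$Q{\left(y \right)} = - \frac{5 + y}{-2 + y}$ ($Q{\left(y \right)} = - \frac{5 + y}{y - 2} = - \frac{5 + y}{-2 + y}$)
$\left(Q{\left(4 \right)} - 1\right)^{2} \cdot 82 = \left(\frac{-5 - 4}{-2 + 4} - 1\right)^{2} \cdot 82 = \left(\frac{-5 - 4}{2} - 1\right)^{2} \cdot 82 = \left(\frac{1}{2} \left(-9\right) - 1\right)^{2} \cdot 82 = \left(- \frac{9}{2} - 1\right)^{2} \cdot 82 = \left(- \frac{11}{2}\right)^{2} \cdot 82 = \frac{121}{4} \cdot 82 = \frac{4961}{2}$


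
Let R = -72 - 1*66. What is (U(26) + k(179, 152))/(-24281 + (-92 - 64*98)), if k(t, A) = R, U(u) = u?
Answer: 112/30645 ≈ 0.0036548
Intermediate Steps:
R = -138 (R = -72 - 66 = -138)
k(t, A) = -138
(U(26) + k(179, 152))/(-24281 + (-92 - 64*98)) = (26 - 138)/(-24281 + (-92 - 64*98)) = -112/(-24281 + (-92 - 6272)) = -112/(-24281 - 6364) = -112/(-30645) = -112*(-1/30645) = 112/30645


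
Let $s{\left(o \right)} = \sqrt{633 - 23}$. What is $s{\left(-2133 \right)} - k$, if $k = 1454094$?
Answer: $-1454094 + \sqrt{610} \approx -1.4541 \cdot 10^{6}$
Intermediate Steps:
$s{\left(o \right)} = \sqrt{610}$
$s{\left(-2133 \right)} - k = \sqrt{610} - 1454094 = -1454094 + \sqrt{610}$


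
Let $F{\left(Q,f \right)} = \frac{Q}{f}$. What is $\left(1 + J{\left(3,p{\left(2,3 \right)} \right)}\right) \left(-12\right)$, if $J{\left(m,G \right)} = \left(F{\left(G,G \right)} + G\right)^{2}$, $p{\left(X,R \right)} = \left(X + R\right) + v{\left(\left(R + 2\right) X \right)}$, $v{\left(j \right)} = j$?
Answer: $-3084$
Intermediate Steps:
$p{\left(X,R \right)} = R + X + X \left(2 + R\right)$ ($p{\left(X,R \right)} = \left(X + R\right) + \left(R + 2\right) X = \left(R + X\right) + \left(2 + R\right) X = \left(R + X\right) + X \left(2 + R\right) = R + X + X \left(2 + R\right)$)
$J{\left(m,G \right)} = \left(1 + G\right)^{2}$ ($J{\left(m,G \right)} = \left(\frac{G}{G} + G\right)^{2} = \left(1 + G\right)^{2}$)
$\left(1 + J{\left(3,p{\left(2,3 \right)} \right)}\right) \left(-12\right) = \left(1 + \left(1 + \left(3 + 2 + 2 \left(2 + 3\right)\right)\right)^{2}\right) \left(-12\right) = \left(1 + \left(1 + \left(3 + 2 + 2 \cdot 5\right)\right)^{2}\right) \left(-12\right) = \left(1 + \left(1 + \left(3 + 2 + 10\right)\right)^{2}\right) \left(-12\right) = \left(1 + \left(1 + 15\right)^{2}\right) \left(-12\right) = \left(1 + 16^{2}\right) \left(-12\right) = \left(1 + 256\right) \left(-12\right) = 257 \left(-12\right) = -3084$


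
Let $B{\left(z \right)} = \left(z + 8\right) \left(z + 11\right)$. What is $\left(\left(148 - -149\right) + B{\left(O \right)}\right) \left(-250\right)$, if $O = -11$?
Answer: $-74250$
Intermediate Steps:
$B{\left(z \right)} = \left(8 + z\right) \left(11 + z\right)$
$\left(\left(148 - -149\right) + B{\left(O \right)}\right) \left(-250\right) = \left(\left(148 - -149\right) + \left(88 + \left(-11\right)^{2} + 19 \left(-11\right)\right)\right) \left(-250\right) = \left(\left(148 + 149\right) + \left(88 + 121 - 209\right)\right) \left(-250\right) = \left(297 + 0\right) \left(-250\right) = 297 \left(-250\right) = -74250$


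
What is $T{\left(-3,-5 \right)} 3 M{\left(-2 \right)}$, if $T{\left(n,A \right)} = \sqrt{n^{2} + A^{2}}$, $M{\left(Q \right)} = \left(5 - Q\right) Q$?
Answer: $- 42 \sqrt{34} \approx -244.9$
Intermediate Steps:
$M{\left(Q \right)} = Q \left(5 - Q\right)$
$T{\left(n,A \right)} = \sqrt{A^{2} + n^{2}}$
$T{\left(-3,-5 \right)} 3 M{\left(-2 \right)} = \sqrt{\left(-5\right)^{2} + \left(-3\right)^{2}} \cdot 3 \left(- 2 \left(5 - -2\right)\right) = \sqrt{25 + 9} \cdot 3 \left(- 2 \left(5 + 2\right)\right) = \sqrt{34} \cdot 3 \left(\left(-2\right) 7\right) = 3 \sqrt{34} \left(-14\right) = - 42 \sqrt{34}$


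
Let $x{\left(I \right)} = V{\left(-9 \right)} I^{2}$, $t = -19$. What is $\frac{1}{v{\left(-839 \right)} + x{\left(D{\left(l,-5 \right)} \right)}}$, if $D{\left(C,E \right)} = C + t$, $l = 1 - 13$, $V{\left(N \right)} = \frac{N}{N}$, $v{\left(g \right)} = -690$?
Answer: $\frac{1}{271} \approx 0.00369$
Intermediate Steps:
$V{\left(N \right)} = 1$
$l = -12$ ($l = 1 - 13 = -12$)
$D{\left(C,E \right)} = -19 + C$ ($D{\left(C,E \right)} = C - 19 = -19 + C$)
$x{\left(I \right)} = I^{2}$ ($x{\left(I \right)} = 1 I^{2} = I^{2}$)
$\frac{1}{v{\left(-839 \right)} + x{\left(D{\left(l,-5 \right)} \right)}} = \frac{1}{-690 + \left(-19 - 12\right)^{2}} = \frac{1}{-690 + \left(-31\right)^{2}} = \frac{1}{-690 + 961} = \frac{1}{271}$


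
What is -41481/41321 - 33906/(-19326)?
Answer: 99894670/133094941 ≈ 0.75055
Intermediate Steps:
-41481/41321 - 33906/(-19326) = -41481*1/41321 - 33906*(-1/19326) = -41481/41321 + 5651/3221 = 99894670/133094941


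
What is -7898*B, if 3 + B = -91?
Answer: 742412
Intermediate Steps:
B = -94 (B = -3 - 91 = -94)
-7898*B = -7898*(-94) = 742412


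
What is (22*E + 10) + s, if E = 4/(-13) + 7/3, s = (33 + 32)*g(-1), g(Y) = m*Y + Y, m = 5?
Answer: -13082/39 ≈ -335.44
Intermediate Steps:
g(Y) = 6*Y (g(Y) = 5*Y + Y = 6*Y)
s = -390 (s = (33 + 32)*(6*(-1)) = 65*(-6) = -390)
E = 79/39 (E = 4*(-1/13) + 7*(1/3) = -4/13 + 7/3 = 79/39 ≈ 2.0256)
(22*E + 10) + s = (22*(79/39) + 10) - 390 = (1738/39 + 10) - 390 = 2128/39 - 390 = -13082/39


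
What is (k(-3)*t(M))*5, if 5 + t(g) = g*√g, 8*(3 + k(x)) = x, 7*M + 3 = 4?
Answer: 675/8 - 135*√7/392 ≈ 83.464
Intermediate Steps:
M = ⅐ (M = -3/7 + (⅐)*4 = -3/7 + 4/7 = ⅐ ≈ 0.14286)
k(x) = -3 + x/8
t(g) = -5 + g^(3/2) (t(g) = -5 + g*√g = -5 + g^(3/2))
(k(-3)*t(M))*5 = ((-3 + (⅛)*(-3))*(-5 + (⅐)^(3/2)))*5 = ((-3 - 3/8)*(-5 + √7/49))*5 = -27*(-5 + √7/49)/8*5 = (135/8 - 27*√7/392)*5 = 675/8 - 135*√7/392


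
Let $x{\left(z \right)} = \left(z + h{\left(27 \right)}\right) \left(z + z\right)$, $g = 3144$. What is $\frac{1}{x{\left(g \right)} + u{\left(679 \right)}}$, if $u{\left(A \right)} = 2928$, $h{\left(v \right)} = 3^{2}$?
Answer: $\frac{1}{19828992} \approx 5.0431 \cdot 10^{-8}$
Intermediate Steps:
$h{\left(v \right)} = 9$
$x{\left(z \right)} = 2 z \left(9 + z\right)$ ($x{\left(z \right)} = \left(z + 9\right) \left(z + z\right) = \left(9 + z\right) 2 z = 2 z \left(9 + z\right)$)
$\frac{1}{x{\left(g \right)} + u{\left(679 \right)}} = \frac{1}{2 \cdot 3144 \left(9 + 3144\right) + 2928} = \frac{1}{2 \cdot 3144 \cdot 3153 + 2928} = \frac{1}{19826064 + 2928} = \frac{1}{19828992}$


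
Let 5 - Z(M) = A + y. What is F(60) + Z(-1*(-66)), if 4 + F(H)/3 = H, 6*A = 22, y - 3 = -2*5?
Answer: 529/3 ≈ 176.33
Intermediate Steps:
y = -7 (y = 3 - 2*5 = 3 - 10 = -7)
A = 11/3 (A = (⅙)*22 = 11/3 ≈ 3.6667)
F(H) = -12 + 3*H
Z(M) = 25/3 (Z(M) = 5 - (11/3 - 7) = 5 - 1*(-10/3) = 5 + 10/3 = 25/3)
F(60) + Z(-1*(-66)) = (-12 + 3*60) + 25/3 = (-12 + 180) + 25/3 = 168 + 25/3 = 529/3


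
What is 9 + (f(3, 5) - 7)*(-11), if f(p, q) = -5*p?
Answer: 251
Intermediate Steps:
9 + (f(3, 5) - 7)*(-11) = 9 + (-5*3 - 7)*(-11) = 9 + (-15 - 7)*(-11) = 9 - 22*(-11) = 9 + 242 = 251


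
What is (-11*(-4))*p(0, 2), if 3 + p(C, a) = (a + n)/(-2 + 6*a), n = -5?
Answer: -726/5 ≈ -145.20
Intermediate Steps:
p(C, a) = -3 + (-5 + a)/(-2 + 6*a) (p(C, a) = -3 + (a - 5)/(-2 + 6*a) = -3 + (-5 + a)/(-2 + 6*a))
(-11*(-4))*p(0, 2) = (-11*(-4))*((1 - 17*2)/(2*(-1 + 3*2))) = 44*((1 - 34)/(2*(-1 + 6))) = 44*((1/2)*(-33)/5) = 44*((1/2)*(1/5)*(-33)) = 44*(-33/10) = -726/5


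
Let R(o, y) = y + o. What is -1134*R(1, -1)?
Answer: 0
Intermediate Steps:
R(o, y) = o + y
-1134*R(1, -1) = -1134*(1 - 1) = -1134*0 = 0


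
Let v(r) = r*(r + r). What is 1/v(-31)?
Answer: 1/1922 ≈ 0.00052029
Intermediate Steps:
v(r) = 2*r**2 (v(r) = r*(2*r) = 2*r**2)
1/v(-31) = 1/(2*(-31)**2) = 1/(2*961) = 1/1922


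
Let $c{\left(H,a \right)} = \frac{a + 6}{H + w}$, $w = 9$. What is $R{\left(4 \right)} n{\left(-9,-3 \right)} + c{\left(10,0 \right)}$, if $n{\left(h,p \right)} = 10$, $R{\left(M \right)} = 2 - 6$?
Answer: $- \frac{754}{19} \approx -39.684$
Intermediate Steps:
$R{\left(M \right)} = -4$ ($R{\left(M \right)} = 2 - 6 = -4$)
$c{\left(H,a \right)} = \frac{6 + a}{9 + H}$ ($c{\left(H,a \right)} = \frac{a + 6}{H + 9} = \frac{6 + a}{9 + H}$)
$R{\left(4 \right)} n{\left(-9,-3 \right)} + c{\left(10,0 \right)} = \left(-4\right) 10 + \frac{6 + 0}{9 + 10} = -40 + \frac{1}{19} \cdot 6 = -40 + \frac{6}{19} = - \frac{754}{19}$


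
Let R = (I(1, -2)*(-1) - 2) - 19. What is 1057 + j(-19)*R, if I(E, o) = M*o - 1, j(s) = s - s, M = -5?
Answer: 1057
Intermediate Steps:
j(s) = 0
I(E, o) = -1 - 5*o (I(E, o) = -5*o - 1 = -1 - 5*o)
R = -30 (R = ((-1 - 5*(-2))*(-1) - 2) - 19 = ((-1 + 10)*(-1) - 2) - 19 = (9*(-1) - 2) - 19 = (-9 - 2) - 19 = -11 - 19 = -30)
1057 + j(-19)*R = 1057 + 0*(-30) = 1057 + 0 = 1057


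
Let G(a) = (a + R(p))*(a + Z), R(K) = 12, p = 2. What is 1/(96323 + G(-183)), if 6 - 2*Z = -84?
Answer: 1/119921 ≈ 8.3388e-6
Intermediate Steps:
Z = 45 (Z = 3 - ½*(-84) = 3 + 42 = 45)
G(a) = (12 + a)*(45 + a) (G(a) = (a + 12)*(a + 45) = (12 + a)*(45 + a))
1/(96323 + G(-183)) = 1/(96323 + (540 + (-183)² + 57*(-183))) = 1/(96323 + (540 + 33489 - 10431)) = 1/(96323 + 23598) = 1/119921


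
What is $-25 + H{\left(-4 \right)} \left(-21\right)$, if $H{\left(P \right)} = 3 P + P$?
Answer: $311$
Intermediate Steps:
$H{\left(P \right)} = 4 P$
$-25 + H{\left(-4 \right)} \left(-21\right) = -25 + 4 \left(-4\right) \left(-21\right) = -25 - -336 = -25 + 336 = 311$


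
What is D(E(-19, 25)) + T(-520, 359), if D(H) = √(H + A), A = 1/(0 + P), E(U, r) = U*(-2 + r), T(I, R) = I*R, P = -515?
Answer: -186680 + 4*I*√7243990/515 ≈ -1.8668e+5 + 20.905*I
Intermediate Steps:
A = -1/515 (A = 1/(0 - 515) = 1/(-515) = -1/515 ≈ -0.0019417)
D(H) = √(-1/515 + H) (D(H) = √(H - 1/515) = √(-1/515 + H))
D(E(-19, 25)) + T(-520, 359) = √(-515 + 265225*(-19*(-2 + 25)))/515 - 520*359 = √(-515 + 265225*(-19*23))/515 - 186680 = √(-515 + 265225*(-437))/515 - 186680 = √(-515 - 115903325)/515 - 186680 = √(-115903840)/515 - 186680 = (4*I*√7243990)/515 - 186680 = 4*I*√7243990/515 - 186680 = -186680 + 4*I*√7243990/515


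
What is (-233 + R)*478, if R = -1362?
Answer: -762410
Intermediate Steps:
(-233 + R)*478 = (-233 - 1362)*478 = -1595*478 = -762410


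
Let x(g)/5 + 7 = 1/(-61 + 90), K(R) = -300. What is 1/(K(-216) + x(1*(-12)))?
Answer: -29/9710 ≈ -0.0029866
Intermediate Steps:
x(g) = -1010/29 (x(g) = -35 + 5/(-61 + 90) = -35 + 5/29 = -1010/29)
1/(K(-216) + x(1*(-12))) = 1/(-300 - 1010/29) = 1/(-9710/29) = -29/9710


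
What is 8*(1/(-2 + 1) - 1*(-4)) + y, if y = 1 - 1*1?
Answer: 24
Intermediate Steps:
y = 0 (y = 1 - 1 = 0)
8*(1/(-2 + 1) - 1*(-4)) + y = 8*(1/(-2 + 1) - 1*(-4)) + 0 = 8*(1/(-1) + 4) + 0 = 8*(-1 + 4) + 0 = 8*3 + 0 = 24 + 0 = 24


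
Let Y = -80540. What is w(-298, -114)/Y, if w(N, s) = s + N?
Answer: 103/20135 ≈ 0.0051155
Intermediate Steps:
w(N, s) = N + s
w(-298, -114)/Y = (-298 - 114)/(-80540) = -412*(-1/80540) = 103/20135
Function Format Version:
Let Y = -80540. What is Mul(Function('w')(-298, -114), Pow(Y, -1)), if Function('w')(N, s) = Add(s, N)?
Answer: Rational(103, 20135) ≈ 0.0051155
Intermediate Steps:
Function('w')(N, s) = Add(N, s)
Mul(Function('w')(-298, -114), Pow(Y, -1)) = Mul(Add(-298, -114), Pow(-80540, -1)) = Mul(-412, Rational(-1, 80540)) = Rational(103, 20135)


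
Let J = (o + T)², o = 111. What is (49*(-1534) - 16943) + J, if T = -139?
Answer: -91325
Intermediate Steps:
J = 784 (J = (111 - 139)² = (-28)² = 784)
(49*(-1534) - 16943) + J = (49*(-1534) - 16943) + 784 = (-75166 - 16943) + 784 = -92109 + 784 = -91325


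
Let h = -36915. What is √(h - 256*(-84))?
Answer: I*√15411 ≈ 124.14*I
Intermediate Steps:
√(h - 256*(-84)) = √(-36915 - 256*(-84)) = √(-36915 + 21504) = √(-15411) = I*√15411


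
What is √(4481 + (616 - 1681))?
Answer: 2*√854 ≈ 58.447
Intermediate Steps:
√(4481 + (616 - 1681)) = √(4481 - 1065) = √3416 = 2*√854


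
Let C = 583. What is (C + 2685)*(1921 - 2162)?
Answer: -787588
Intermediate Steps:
(C + 2685)*(1921 - 2162) = (583 + 2685)*(1921 - 2162) = 3268*(-241) = -787588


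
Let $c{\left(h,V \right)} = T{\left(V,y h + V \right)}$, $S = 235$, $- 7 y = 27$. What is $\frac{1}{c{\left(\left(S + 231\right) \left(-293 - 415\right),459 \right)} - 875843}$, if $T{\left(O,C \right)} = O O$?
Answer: $- \frac{1}{665162} \approx -1.5034 \cdot 10^{-6}$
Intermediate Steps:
$y = - \frac{27}{7}$ ($y = \left(- \frac{1}{7}\right) 27 = - \frac{27}{7} \approx -3.8571$)
$T{\left(O,C \right)} = O^{2}$
$c{\left(h,V \right)} = V^{2}$
$\frac{1}{c{\left(\left(S + 231\right) \left(-293 - 415\right),459 \right)} - 875843} = \frac{1}{459^{2} - 875843} = \frac{1}{210681 - 875843} = \frac{1}{-665162} = - \frac{1}{665162}$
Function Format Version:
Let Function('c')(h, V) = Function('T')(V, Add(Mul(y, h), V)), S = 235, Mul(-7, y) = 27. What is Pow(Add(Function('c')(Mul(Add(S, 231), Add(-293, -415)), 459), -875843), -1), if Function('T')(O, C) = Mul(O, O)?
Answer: Rational(-1, 665162) ≈ -1.5034e-6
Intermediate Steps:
y = Rational(-27, 7) (y = Mul(Rational(-1, 7), 27) = Rational(-27, 7) ≈ -3.8571)
Function('T')(O, C) = Pow(O, 2)
Function('c')(h, V) = Pow(V, 2)
Pow(Add(Function('c')(Mul(Add(S, 231), Add(-293, -415)), 459), -875843), -1) = Pow(Add(Pow(459, 2), -875843), -1) = Pow(Add(210681, -875843), -1) = Pow(-665162, -1) = Rational(-1, 665162)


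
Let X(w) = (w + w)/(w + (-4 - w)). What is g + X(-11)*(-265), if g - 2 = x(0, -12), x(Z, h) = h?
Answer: -2935/2 ≈ -1467.5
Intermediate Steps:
X(w) = -w/2 (X(w) = (2*w)/(-4) = (2*w)*(-¼) = -w/2)
g = -10 (g = 2 - 12 = -10)
g + X(-11)*(-265) = -10 - ½*(-11)*(-265) = -10 + (11/2)*(-265) = -10 - 2915/2 = -2935/2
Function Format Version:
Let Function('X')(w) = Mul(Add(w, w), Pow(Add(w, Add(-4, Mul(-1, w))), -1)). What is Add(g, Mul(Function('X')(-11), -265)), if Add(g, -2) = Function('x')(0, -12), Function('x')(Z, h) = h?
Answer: Rational(-2935, 2) ≈ -1467.5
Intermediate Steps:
Function('X')(w) = Mul(Rational(-1, 2), w) (Function('X')(w) = Mul(Mul(2, w), Pow(-4, -1)) = Mul(Mul(2, w), Rational(-1, 4)) = Mul(Rational(-1, 2), w))
g = -10 (g = Add(2, -12) = -10)
Add(g, Mul(Function('X')(-11), -265)) = Add(-10, Mul(Mul(Rational(-1, 2), -11), -265)) = Add(-10, Mul(Rational(11, 2), -265)) = Add(-10, Rational(-2915, 2)) = Rational(-2935, 2)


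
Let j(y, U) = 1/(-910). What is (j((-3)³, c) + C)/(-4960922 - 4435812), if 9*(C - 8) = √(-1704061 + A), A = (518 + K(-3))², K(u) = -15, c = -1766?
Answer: -7279/8551027940 - I*√40307/14095101 ≈ -8.5124e-7 - 1.4244e-5*I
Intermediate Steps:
A = 253009 (A = (518 - 15)² = 503² = 253009)
j(y, U) = -1/910
C = 8 + 2*I*√40307/3 (C = 8 + √(-1704061 + 253009)/9 = 8 + √(-1451052)/9 = 8 + (6*I*√40307)/9 = 8 + 2*I*√40307/3 ≈ 8.0 + 133.84*I)
(j((-3)³, c) + C)/(-4960922 - 4435812) = (-1/910 + (8 + 2*I*√40307/3))/(-4960922 - 4435812) = (7279/910 + 2*I*√40307/3)/(-9396734) = (7279/910 + 2*I*√40307/3)*(-1/9396734) = -7279/8551027940 - I*√40307/14095101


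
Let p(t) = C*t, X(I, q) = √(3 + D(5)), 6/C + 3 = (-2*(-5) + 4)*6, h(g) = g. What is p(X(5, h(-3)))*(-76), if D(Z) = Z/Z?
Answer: -304/27 ≈ -11.259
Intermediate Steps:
D(Z) = 1
C = 2/27 (C = 6/(-3 + (-2*(-5) + 4)*6) = 6/(-3 + (10 + 4)*6) = 6/(-3 + 14*6) = 6/(-3 + 84) = 6/81 = 6*(1/81) = 2/27 ≈ 0.074074)
X(I, q) = 2 (X(I, q) = √(3 + 1) = √4 = 2)
p(t) = 2*t/27
p(X(5, h(-3)))*(-76) = ((2/27)*2)*(-76) = (4/27)*(-76) = -304/27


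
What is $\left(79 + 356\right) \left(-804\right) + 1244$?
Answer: $-348496$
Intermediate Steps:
$\left(79 + 356\right) \left(-804\right) + 1244 = 435 \left(-804\right) + 1244 = -349740 + 1244 = -348496$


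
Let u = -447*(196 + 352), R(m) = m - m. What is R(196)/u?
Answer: 0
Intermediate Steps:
R(m) = 0
u = -244956 (u = -447*548 = -244956)
R(196)/u = 0/(-244956) = 0*(-1/244956) = 0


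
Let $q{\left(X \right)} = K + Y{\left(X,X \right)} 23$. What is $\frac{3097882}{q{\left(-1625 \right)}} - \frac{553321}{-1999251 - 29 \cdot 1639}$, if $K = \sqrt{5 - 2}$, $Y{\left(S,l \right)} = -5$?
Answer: $- \frac{364585966148999}{13531275802} - \frac{1548941 \sqrt{3}}{6611} \approx -27350.0$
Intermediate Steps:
$K = \sqrt{3} \approx 1.732$
$q{\left(X \right)} = -115 + \sqrt{3}$ ($q{\left(X \right)} = \sqrt{3} - 115 = -115 + \sqrt{3}$)
$\frac{3097882}{q{\left(-1625 \right)}} - \frac{553321}{-1999251 - 29 \cdot 1639} = \frac{3097882}{-115 + \sqrt{3}} - \frac{553321}{-1999251 - 29 \cdot 1639} = \frac{3097882}{-115 + \sqrt{3}} - \frac{553321}{-1999251 - 47531} = \frac{3097882}{-115 + \sqrt{3}} - \frac{553321}{-2046782} = \frac{3097882}{-115 + \sqrt{3}} - - \frac{553321}{2046782} = \frac{3097882}{-115 + \sqrt{3}} + \frac{553321}{2046782} = \frac{553321}{2046782} + \frac{3097882}{-115 + \sqrt{3}}$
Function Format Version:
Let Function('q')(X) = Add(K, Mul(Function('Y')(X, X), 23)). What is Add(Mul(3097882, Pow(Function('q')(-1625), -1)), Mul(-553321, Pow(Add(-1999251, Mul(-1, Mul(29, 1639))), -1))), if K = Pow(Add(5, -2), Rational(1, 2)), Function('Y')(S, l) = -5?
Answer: Add(Rational(-364585966148999, 13531275802), Mul(Rational(-1548941, 6611), Pow(3, Rational(1, 2)))) ≈ -27350.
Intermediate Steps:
K = Pow(3, Rational(1, 2)) ≈ 1.7320
Function('q')(X) = Add(-115, Pow(3, Rational(1, 2))) (Function('q')(X) = Add(Pow(3, Rational(1, 2)), Mul(-5, 23)) = Add(Pow(3, Rational(1, 2)), -115) = Add(-115, Pow(3, Rational(1, 2))))
Add(Mul(3097882, Pow(Function('q')(-1625), -1)), Mul(-553321, Pow(Add(-1999251, Mul(-1, Mul(29, 1639))), -1))) = Add(Mul(3097882, Pow(Add(-115, Pow(3, Rational(1, 2))), -1)), Mul(-553321, Pow(Add(-1999251, Mul(-1, Mul(29, 1639))), -1))) = Add(Mul(3097882, Pow(Add(-115, Pow(3, Rational(1, 2))), -1)), Mul(-553321, Pow(Add(-1999251, Mul(-1, 47531)), -1))) = Add(Mul(3097882, Pow(Add(-115, Pow(3, Rational(1, 2))), -1)), Mul(-553321, Pow(Add(-1999251, -47531), -1))) = Add(Mul(3097882, Pow(Add(-115, Pow(3, Rational(1, 2))), -1)), Mul(-553321, Pow(-2046782, -1))) = Add(Mul(3097882, Pow(Add(-115, Pow(3, Rational(1, 2))), -1)), Mul(-553321, Rational(-1, 2046782))) = Add(Mul(3097882, Pow(Add(-115, Pow(3, Rational(1, 2))), -1)), Rational(553321, 2046782)) = Add(Rational(553321, 2046782), Mul(3097882, Pow(Add(-115, Pow(3, Rational(1, 2))), -1)))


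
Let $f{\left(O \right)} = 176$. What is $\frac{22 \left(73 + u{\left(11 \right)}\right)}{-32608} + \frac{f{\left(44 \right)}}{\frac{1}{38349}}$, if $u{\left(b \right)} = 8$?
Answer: $\frac{110042608005}{16304} \approx 6.7494 \cdot 10^{6}$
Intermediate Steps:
$\frac{22 \left(73 + u{\left(11 \right)}\right)}{-32608} + \frac{f{\left(44 \right)}}{\frac{1}{38349}} = \frac{22 \left(73 + 8\right)}{-32608} + \frac{176}{\frac{1}{38349}} = 22 \cdot 81 \left(- \frac{1}{32608}\right) + 176 \frac{1}{\frac{1}{38349}} = 1782 \left(- \frac{1}{32608}\right) + 176 \cdot 38349 = - \frac{891}{16304} + 6749424 = \frac{110042608005}{16304}$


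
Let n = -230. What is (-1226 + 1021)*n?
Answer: 47150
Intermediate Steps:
(-1226 + 1021)*n = (-1226 + 1021)*(-230) = -205*(-230) = 47150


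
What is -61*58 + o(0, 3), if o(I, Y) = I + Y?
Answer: -3535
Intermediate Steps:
-61*58 + o(0, 3) = -61*58 + (0 + 3) = -3538 + 3 = -3535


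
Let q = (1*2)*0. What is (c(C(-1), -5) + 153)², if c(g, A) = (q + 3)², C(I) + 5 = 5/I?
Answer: 26244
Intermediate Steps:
C(I) = -5 + 5/I
q = 0 (q = 2*0 = 0)
c(g, A) = 9 (c(g, A) = (0 + 3)² = 3² = 9)
(c(C(-1), -5) + 153)² = (9 + 153)² = 162² = 26244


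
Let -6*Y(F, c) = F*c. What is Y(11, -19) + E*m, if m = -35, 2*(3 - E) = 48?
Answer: 4619/6 ≈ 769.83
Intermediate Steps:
E = -21 (E = 3 - ½*48 = 3 - 24 = -21)
Y(F, c) = -F*c/6
Y(11, -19) + E*m = -⅙*11*(-19) - 21*(-35) = 209/6 + 735 = 4619/6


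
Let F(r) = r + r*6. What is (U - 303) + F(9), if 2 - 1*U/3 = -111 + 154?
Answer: -363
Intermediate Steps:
U = -123 (U = 6 - 3*(-111 + 154) = 6 - 3*43 = 6 - 129 = -123)
F(r) = 7*r (F(r) = r + 6*r = 7*r)
(U - 303) + F(9) = (-123 - 303) + 7*9 = -426 + 63 = -363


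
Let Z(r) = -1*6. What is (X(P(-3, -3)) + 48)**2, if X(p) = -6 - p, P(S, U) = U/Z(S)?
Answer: 6889/4 ≈ 1722.3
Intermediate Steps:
Z(r) = -6
P(S, U) = -U/6 (P(S, U) = U/(-6) = U*(-1/6) = -U/6)
(X(P(-3, -3)) + 48)**2 = ((-6 - (-1)*(-3)/6) + 48)**2 = ((-6 - 1*1/2) + 48)**2 = ((-6 - 1/2) + 48)**2 = (-13/2 + 48)**2 = (83/2)**2 = 6889/4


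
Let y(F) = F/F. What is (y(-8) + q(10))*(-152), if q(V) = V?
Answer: -1672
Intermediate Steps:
y(F) = 1
(y(-8) + q(10))*(-152) = (1 + 10)*(-152) = 11*(-152) = -1672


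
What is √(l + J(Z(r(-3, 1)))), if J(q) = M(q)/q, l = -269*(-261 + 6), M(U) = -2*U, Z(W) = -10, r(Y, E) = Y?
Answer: √68593 ≈ 261.90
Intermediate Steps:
l = 68595 (l = -269*(-255) = 68595)
J(q) = -2 (J(q) = (-2*q)/q = -2)
√(l + J(Z(r(-3, 1)))) = √(68595 - 2) = √68593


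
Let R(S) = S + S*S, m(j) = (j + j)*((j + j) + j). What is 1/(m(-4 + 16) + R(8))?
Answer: 1/936 ≈ 0.0010684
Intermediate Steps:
m(j) = 6*j² (m(j) = (2*j)*(2*j + j) = (2*j)*(3*j) = 6*j²)
R(S) = S + S²
1/(m(-4 + 16) + R(8)) = 1/(6*(-4 + 16)² + 8*(1 + 8)) = 1/(6*12² + 8*9) = 1/(6*144 + 72) = 1/(864 + 72) = 1/936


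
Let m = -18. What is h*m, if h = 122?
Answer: -2196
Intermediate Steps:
h*m = 122*(-18) = -2196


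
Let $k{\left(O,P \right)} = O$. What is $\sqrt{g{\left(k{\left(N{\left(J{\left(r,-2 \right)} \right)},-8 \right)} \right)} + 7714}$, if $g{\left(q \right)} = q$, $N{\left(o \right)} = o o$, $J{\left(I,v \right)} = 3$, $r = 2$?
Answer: $\sqrt{7723} \approx 87.881$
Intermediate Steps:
$N{\left(o \right)} = o^{2}$
$\sqrt{g{\left(k{\left(N{\left(J{\left(r,-2 \right)} \right)},-8 \right)} \right)} + 7714} = \sqrt{3^{2} + 7714} = \sqrt{9 + 7714} = \sqrt{7723}$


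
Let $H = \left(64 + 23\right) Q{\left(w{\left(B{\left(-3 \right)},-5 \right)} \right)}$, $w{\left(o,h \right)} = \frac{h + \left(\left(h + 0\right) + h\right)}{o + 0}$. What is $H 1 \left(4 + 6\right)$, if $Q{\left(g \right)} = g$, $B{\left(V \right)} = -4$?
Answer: $\frac{6525}{2} \approx 3262.5$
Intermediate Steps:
$w{\left(o,h \right)} = \frac{3 h}{o}$ ($w{\left(o,h \right)} = \frac{h + \left(h + h\right)}{o} = \frac{h + 2 h}{o} = \frac{3 h}{o}$)
$H = \frac{1305}{4}$ ($H = \left(64 + 23\right) 3 \left(-5\right) \frac{1}{-4} = 87 \cdot 3 \left(-5\right) \left(- \frac{1}{4}\right) = 87 \cdot \frac{15}{4} = \frac{1305}{4} \approx 326.25$)
$H 1 \left(4 + 6\right) = \frac{1305 \cdot 1 \left(4 + 6\right)}{4} = \frac{1305 \cdot 1 \cdot 10}{4} = \frac{1305}{4} \cdot 10 = \frac{6525}{2}$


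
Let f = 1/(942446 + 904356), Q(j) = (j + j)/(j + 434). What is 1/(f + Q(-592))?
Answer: 145897358/1093306863 ≈ 0.13345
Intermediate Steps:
Q(j) = 2*j/(434 + j) (Q(j) = (2*j)/(434 + j) = 2*j/(434 + j))
f = 1/1846802 ≈ 5.4148e-7
1/(f + Q(-592)) = 1/(1/1846802 + 2*(-592)/(434 - 592)) = 1/(1/1846802 + 2*(-592)/(-158)) = 1/(1/1846802 + 2*(-592)*(-1/158)) = 1/(1/1846802 + 592/79) = 1/(1093306863/145897358) = 145897358/1093306863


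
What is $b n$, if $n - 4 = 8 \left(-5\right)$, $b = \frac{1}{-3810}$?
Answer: $\frac{6}{635} \approx 0.0094488$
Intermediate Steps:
$b = - \frac{1}{3810} \approx -0.00026247$
$n = -36$ ($n = 4 + 8 \left(-5\right) = 4 - 40 = -36$)
$b n = \left(- \frac{1}{3810}\right) \left(-36\right) = \frac{6}{635}$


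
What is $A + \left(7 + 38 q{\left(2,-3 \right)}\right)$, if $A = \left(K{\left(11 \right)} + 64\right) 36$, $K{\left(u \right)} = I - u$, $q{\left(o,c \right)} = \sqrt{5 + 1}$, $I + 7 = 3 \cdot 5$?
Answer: $2203 + 38 \sqrt{6} \approx 2296.1$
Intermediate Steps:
$I = 8$ ($I = -7 + 3 \cdot 5 = -7 + 15 = 8$)
$q{\left(o,c \right)} = \sqrt{6}$
$K{\left(u \right)} = 8 - u$
$A = 2196$ ($A = \left(\left(8 - 11\right) + 64\right) 36 = \left(-3 + 64\right) 36 = 61 \cdot 36 = 2196$)
$A + \left(7 + 38 q{\left(2,-3 \right)}\right) = 2196 + \left(7 + 38 \sqrt{6}\right) = 2203 + 38 \sqrt{6}$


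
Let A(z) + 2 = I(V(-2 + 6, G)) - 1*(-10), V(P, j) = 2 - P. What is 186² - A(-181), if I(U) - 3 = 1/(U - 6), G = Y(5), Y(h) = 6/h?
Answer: 276681/8 ≈ 34585.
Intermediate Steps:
G = 6/5 ≈ 1.2000
I(U) = 3 + 1/(-6 + U) (I(U) = 3 + 1/(U - 6) = 3 + 1/(-6 + U))
A(z) = 87/8 (A(z) = -2 + ((-17 + 3*(2 - (-2 + 6)))/(-6 + (2 - (-2 + 6))) - 1*(-10)) = -2 + ((-17 + 3*(2 - 1*4))/(-6 + (2 - 1*4)) + 10) = -2 + ((-17 + 3*(2 - 4))/(-6 + (2 - 4)) + 10) = -2 + ((-17 + 3*(-2))/(-6 - 2) + 10) = -2 + ((-17 - 6)/(-8) + 10) = -2 + (-⅛*(-23) + 10) = -2 + (23/8 + 10) = -2 + 103/8 = 87/8)
186² - A(-181) = 186² - 1*87/8 = 34596 - 87/8 = 276681/8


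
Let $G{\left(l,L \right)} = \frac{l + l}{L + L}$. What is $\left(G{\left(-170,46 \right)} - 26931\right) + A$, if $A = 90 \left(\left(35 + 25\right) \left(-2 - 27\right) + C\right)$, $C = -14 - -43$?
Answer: $- \frac{4161268}{23} \approx -1.8092 \cdot 10^{5}$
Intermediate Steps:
$C = 29$ ($C = -14 + 43 = 29$)
$G{\left(l,L \right)} = \frac{l}{L}$ ($G{\left(l,L \right)} = \frac{2 l}{2 L} = 2 l \frac{1}{2 L} = \frac{l}{L}$)
$A = -153990$ ($A = 90 \left(\left(35 + 25\right) \left(-2 - 27\right) + 29\right) = 90 \left(60 \left(-29\right) + 29\right) = 90 \left(-1740 + 29\right) = 90 \left(-1711\right) = -153990$)
$\left(G{\left(-170,46 \right)} - 26931\right) + A = \left(- \frac{170}{46} - 26931\right) - 153990 = \left(\left(-170\right) \frac{1}{46} - 26931\right) - 153990 = \left(- \frac{85}{23} - 26931\right) - 153990 = - \frac{619498}{23} - 153990 = - \frac{4161268}{23}$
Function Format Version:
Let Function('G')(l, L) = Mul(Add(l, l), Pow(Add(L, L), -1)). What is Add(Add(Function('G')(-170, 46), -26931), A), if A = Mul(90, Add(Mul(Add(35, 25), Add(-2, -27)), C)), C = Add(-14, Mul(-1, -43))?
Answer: Rational(-4161268, 23) ≈ -1.8092e+5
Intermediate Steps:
C = 29 (C = Add(-14, 43) = 29)
Function('G')(l, L) = Mul(l, Pow(L, -1)) (Function('G')(l, L) = Mul(Mul(2, l), Pow(Mul(2, L), -1)) = Mul(Mul(2, l), Mul(Rational(1, 2), Pow(L, -1))) = Mul(l, Pow(L, -1)))
A = -153990 (A = Mul(90, Add(Mul(Add(35, 25), Add(-2, -27)), 29)) = Mul(90, Add(Mul(60, -29), 29)) = Mul(90, Add(-1740, 29)) = Mul(90, -1711) = -153990)
Add(Add(Function('G')(-170, 46), -26931), A) = Add(Add(Mul(-170, Pow(46, -1)), -26931), -153990) = Add(Add(Mul(-170, Rational(1, 46)), -26931), -153990) = Add(Add(Rational(-85, 23), -26931), -153990) = Add(Rational(-619498, 23), -153990) = Rational(-4161268, 23)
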